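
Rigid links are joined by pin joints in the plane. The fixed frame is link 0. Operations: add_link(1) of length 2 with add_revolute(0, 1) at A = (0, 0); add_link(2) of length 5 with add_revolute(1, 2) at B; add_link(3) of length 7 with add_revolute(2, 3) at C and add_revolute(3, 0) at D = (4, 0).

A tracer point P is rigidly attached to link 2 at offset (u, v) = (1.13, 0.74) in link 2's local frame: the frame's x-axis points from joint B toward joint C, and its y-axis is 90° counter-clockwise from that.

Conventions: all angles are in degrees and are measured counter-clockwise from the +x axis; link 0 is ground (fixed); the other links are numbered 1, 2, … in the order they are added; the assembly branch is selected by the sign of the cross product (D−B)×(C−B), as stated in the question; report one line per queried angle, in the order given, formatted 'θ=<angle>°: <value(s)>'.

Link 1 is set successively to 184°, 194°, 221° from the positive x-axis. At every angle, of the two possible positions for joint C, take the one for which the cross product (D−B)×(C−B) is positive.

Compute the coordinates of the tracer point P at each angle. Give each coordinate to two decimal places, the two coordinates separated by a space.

A=(0,0), D=(4.00,0)
θ=184°: B = A + 2.00·(cos184°, sin184°) = (-1.9951, -0.1395)
θ=184°: |BD| = 5.9968
θ=184°: circle(B,5.00) ∩ circle(D,7.00): a=0.9973, h=4.8995
θ=184°:   candidates: C₊=(-1.1121,4.7819) cross=29.381; C₋=(-0.8841,-5.0145) cross=-29.381
θ=184°:   branch + wants cross > 0 → take C=(-1.1121,4.7819) (cross=29.381)
θ=184°: ex = (C−B)/|BC| = (0.1766,0.9843); ey = (-0.9843,0.1766)
θ=184°: P = B + 1.13·ex + 0.74·ey = (-2.5239,1.1034)
θ=194°: B = A + 2.00·(cos194°, sin194°) = (-1.9406, -0.4838)
θ=194°: |BD| = 5.9603
θ=194°: circle(B,5.00) ∩ circle(D,7.00): a=0.9668, h=4.9056
θ=194°:   candidates: C₊=(-1.3752,4.4841) cross=29.239; C₋=(-0.5788,-5.2948) cross=-29.239
θ=194°:   branch + wants cross > 0 → take C=(-1.3752,4.4841) (cross=29.239)
θ=194°: ex = (C−B)/|BC| = (0.1131,0.9936); ey = (-0.9936,0.1131)
θ=194°: P = B + 1.13·ex + 0.74·ey = (-2.5481,0.7226)
θ=221°: B = A + 2.00·(cos221°, sin221°) = (-1.5094, -1.3121)
θ=221°: |BD| = 5.6635
θ=221°: circle(B,5.00) ∩ circle(D,7.00): a=0.7129, h=4.9489
θ=221°:   candidates: C₊=(-1.9624,3.6673) cross=28.028; C₋=(0.3307,-5.9612) cross=-28.028
θ=221°:   branch + wants cross > 0 → take C=(-1.9624,3.6673) (cross=28.028)
θ=221°: ex = (C−B)/|BC| = (-0.0906,0.9959); ey = (-0.9959,-0.0906)
θ=221°: P = B + 1.13·ex + 0.74·ey = (-2.3488,-0.2538)

θ=184°: -2.52 1.10
θ=194°: -2.55 0.72
θ=221°: -2.35 -0.25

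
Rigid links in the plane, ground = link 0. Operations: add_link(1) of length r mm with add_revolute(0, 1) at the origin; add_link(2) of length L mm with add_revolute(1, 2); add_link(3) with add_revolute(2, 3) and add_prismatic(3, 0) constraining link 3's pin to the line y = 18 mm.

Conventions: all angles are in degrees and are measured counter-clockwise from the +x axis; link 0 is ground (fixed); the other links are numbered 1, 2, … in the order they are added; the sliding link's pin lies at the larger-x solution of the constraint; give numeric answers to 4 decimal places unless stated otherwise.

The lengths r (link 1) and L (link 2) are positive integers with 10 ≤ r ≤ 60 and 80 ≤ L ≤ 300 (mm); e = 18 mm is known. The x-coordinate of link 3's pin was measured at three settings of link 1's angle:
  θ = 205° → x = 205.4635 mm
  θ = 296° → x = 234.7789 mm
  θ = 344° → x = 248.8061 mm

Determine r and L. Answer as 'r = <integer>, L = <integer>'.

constraint per measurement: (x − r cos θ)² + (r sin θ − e)² = L²
subtracting the θ₁ and θ₂ equations cancels the r² and L² terms:
r = (x₁² − x₂²) / (2[(x₁cos θ₁ + e sin θ₁) − (x₂cos θ₂ + e sin θ₂)]) = 23.0000 → r = 23
L² = (x₁ − r cos θ₁)² + (r sin θ₁ − e)² = 51983.9836 → L = 228.0000 → L = 228
check at θ₃=344°: x = 248.8061 (printed 248.8061) ✓

r = 23, L = 228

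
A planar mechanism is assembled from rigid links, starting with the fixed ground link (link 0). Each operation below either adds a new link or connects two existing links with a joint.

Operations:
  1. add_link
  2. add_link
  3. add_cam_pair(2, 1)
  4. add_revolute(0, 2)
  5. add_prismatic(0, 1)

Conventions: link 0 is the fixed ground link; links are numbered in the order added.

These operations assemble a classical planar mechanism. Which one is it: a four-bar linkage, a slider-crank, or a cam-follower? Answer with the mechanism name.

links: 3 (incl. ground); joints: 1 revolute, 1 prismatic, 1 higher (cam) pair, forming one closed loop
3 links, revolute + prismatic + higher pair in one loop → cam-follower

cam-follower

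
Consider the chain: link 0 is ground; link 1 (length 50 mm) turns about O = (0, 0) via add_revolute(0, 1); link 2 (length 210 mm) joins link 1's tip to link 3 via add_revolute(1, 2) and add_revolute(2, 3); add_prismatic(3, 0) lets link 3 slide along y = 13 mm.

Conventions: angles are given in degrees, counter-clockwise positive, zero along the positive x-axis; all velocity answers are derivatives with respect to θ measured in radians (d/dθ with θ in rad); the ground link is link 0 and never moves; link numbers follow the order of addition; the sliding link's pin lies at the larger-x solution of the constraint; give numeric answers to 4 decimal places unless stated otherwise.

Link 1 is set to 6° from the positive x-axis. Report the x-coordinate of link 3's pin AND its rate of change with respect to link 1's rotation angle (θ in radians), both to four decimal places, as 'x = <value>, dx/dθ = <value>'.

geometry: r = 50 mm, L = 210 mm, e = 13 mm
crank pin P = (r cos θ, r sin θ) = (49.726095, 5.226423)
h = r sin θ − e = 5.226423 − 13 = -7.773577
x = r cos θ + √(L² − h²) = 49.726095 + 209.856073 = 259.582168
dx/dθ = −r sin θ − h·r cos θ/√(L² − h²) (θ in radians; h = -7.773577) = -3.384448

x = 259.5822, dx/dθ = -3.3844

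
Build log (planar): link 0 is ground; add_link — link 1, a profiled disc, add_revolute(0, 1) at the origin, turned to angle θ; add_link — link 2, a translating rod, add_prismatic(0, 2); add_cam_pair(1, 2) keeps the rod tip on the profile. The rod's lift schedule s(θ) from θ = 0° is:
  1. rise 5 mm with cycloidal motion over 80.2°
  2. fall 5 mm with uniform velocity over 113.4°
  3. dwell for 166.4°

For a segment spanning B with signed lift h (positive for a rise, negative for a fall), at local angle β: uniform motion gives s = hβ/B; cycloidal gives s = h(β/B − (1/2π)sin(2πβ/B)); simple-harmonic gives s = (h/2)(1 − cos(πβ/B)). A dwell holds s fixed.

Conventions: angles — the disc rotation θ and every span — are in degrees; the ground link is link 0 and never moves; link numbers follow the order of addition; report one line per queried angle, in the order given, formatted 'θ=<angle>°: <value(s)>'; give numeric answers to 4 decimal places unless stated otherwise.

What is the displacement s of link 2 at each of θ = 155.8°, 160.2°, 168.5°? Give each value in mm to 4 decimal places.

seg 1 [0°–80.2°] cycloidal, h=5: full span → s += 5 → s = 5.0000
seg 2 [80.2°–193.6°] uniform, h=-5: θ=155.8° here. β=75.6, B=113.4. -5·75.6/113.4 = -3.3333 → s = 1.6667
seg 2 [80.2°–193.6°] uniform, h=-5: θ=160.2° here. β=80, B=113.4. -5·80/113.4 = -3.5273 → s = 1.4727
seg 2 [80.2°–193.6°] uniform, h=-5: θ=168.5° here. β=88.3, B=113.4. -5·88.3/113.4 = -3.8933 → s = 1.1067

θ=155.8°: 1.6667
θ=160.2°: 1.4727
θ=168.5°: 1.1067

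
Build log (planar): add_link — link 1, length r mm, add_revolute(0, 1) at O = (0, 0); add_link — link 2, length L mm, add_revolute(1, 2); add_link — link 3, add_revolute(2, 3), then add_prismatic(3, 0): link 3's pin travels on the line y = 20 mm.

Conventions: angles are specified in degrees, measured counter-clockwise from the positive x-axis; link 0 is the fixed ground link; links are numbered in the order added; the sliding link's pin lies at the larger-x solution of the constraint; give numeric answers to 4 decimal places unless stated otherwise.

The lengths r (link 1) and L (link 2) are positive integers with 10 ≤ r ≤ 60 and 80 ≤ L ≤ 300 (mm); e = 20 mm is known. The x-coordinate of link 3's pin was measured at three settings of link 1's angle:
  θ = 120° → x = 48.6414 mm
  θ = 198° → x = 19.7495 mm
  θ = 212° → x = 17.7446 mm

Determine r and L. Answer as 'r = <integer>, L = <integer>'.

constraint per measurement: (x − r cos θ)² + (r sin θ − e)² = L²
subtracting the θ₁ and θ₂ equations cancels the r² and L² terms:
r = (x₁² − x₂²) / (2[(x₁cos θ₁ + e sin θ₁) − (x₂cos θ₂ + e sin θ₂)]) = 55.0002 → r = 55
L² = (x₁ − r cos θ₁)² + (r sin θ₁ − e)² = 6561.0069 → L = 81.0000 → L = 81
check at θ₃=212°: x = 17.7446 (printed 17.7446) ✓

r = 55, L = 81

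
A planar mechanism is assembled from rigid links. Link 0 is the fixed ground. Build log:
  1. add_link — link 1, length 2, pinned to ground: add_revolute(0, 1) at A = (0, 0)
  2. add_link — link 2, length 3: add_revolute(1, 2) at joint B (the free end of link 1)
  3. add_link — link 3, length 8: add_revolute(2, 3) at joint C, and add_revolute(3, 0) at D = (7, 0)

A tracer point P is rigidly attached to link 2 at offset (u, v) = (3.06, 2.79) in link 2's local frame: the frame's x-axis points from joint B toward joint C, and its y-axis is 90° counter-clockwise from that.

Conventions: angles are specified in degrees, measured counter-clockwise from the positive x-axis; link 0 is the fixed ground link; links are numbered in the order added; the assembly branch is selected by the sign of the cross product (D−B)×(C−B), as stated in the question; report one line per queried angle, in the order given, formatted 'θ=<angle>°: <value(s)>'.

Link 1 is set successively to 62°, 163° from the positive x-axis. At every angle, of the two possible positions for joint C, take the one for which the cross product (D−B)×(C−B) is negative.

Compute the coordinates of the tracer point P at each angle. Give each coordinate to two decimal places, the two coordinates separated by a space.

A=(0,0), D=(7.00,0)
θ=62°: B = A + 2.00·(cos62°, sin62°) = (0.9389, 1.7659)
θ=62°: |BD| = 6.3131
θ=62°: circle(B,3.00) ∩ circle(D,8.00): a=-1.1995, h=2.7498
θ=62°:   candidates: C₊=(0.5565,4.7414) cross=17.359; C₋=(-0.9819,-0.5386) cross=-17.359
θ=62°:   branch - wants cross < 0 → take C=(-0.9819,-0.5386) (cross=-17.359)
θ=62°: ex = (C−B)/|BC| = (-0.6403,-0.7682); ey = (0.7682,-0.6403)
θ=62°: P = B + 3.06·ex + 2.79·ey = (1.1229,-2.3710)
θ=163°: B = A + 2.00·(cos163°, sin163°) = (-1.9126, 0.5847)
θ=163°: |BD| = 8.9318
θ=163°: circle(B,3.00) ∩ circle(D,8.00): a=1.3870, h=2.6601
θ=163°:   candidates: C₊=(-0.3544,3.1484) cross=23.760; C₋=(-0.7027,-2.1605) cross=-23.760
θ=163°:   branch - wants cross < 0 → take C=(-0.7027,-2.1605) (cross=-23.760)
θ=163°: ex = (C−B)/|BC| = (0.4033,-0.9151); ey = (0.9151,0.4033)
θ=163°: P = B + 3.06·ex + 2.79·ey = (1.8745,-1.0902)

θ=62°: 1.12 -2.37
θ=163°: 1.87 -1.09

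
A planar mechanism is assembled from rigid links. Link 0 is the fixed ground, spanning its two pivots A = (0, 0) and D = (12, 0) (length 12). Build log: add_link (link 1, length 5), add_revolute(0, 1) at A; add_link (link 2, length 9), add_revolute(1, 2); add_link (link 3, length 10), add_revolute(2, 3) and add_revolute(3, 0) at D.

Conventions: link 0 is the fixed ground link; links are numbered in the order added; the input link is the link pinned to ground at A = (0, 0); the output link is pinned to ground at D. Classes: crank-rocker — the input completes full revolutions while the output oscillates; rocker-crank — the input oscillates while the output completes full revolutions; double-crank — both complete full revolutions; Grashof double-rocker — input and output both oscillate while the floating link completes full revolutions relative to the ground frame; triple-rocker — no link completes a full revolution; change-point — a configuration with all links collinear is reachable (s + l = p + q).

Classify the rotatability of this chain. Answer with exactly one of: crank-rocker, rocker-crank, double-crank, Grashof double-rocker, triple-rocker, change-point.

lengths: ground=12, input=5, coupler=9, output=10
sorted: s=5 (shortest), l=12 (longest), p+q=19
s + l = 17 vs p + q = 19
s + l < p + q (Grashof) with shortest = input link → crank-rocker

crank-rocker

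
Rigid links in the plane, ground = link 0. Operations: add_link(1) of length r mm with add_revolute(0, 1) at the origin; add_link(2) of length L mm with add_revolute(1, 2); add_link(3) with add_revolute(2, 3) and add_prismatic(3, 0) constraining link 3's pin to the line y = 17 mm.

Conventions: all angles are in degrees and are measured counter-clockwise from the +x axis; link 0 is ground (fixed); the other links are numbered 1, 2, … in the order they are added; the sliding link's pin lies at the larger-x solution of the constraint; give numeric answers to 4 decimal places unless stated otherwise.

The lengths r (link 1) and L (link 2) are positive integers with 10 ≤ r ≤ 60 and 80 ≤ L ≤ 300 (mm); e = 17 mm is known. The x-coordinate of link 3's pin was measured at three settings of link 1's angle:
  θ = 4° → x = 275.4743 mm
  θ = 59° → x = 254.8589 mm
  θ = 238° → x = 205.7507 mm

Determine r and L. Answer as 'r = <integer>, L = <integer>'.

constraint per measurement: (x − r cos θ)² + (r sin θ − e)² = L²
subtracting the θ₁ and θ₂ equations cancels the r² and L² terms:
r = (x₁² − x₂²) / (2[(x₁cos θ₁ + e sin θ₁) − (x₂cos θ₂ + e sin θ₂)]) = 42.0000 → r = 42
L² = (x₁ − r cos θ₁)² + (r sin θ₁ − e)² = 54756.0040 → L = 234.0000 → L = 234
check at θ₃=238°: x = 205.7507 (printed 205.7507) ✓

r = 42, L = 234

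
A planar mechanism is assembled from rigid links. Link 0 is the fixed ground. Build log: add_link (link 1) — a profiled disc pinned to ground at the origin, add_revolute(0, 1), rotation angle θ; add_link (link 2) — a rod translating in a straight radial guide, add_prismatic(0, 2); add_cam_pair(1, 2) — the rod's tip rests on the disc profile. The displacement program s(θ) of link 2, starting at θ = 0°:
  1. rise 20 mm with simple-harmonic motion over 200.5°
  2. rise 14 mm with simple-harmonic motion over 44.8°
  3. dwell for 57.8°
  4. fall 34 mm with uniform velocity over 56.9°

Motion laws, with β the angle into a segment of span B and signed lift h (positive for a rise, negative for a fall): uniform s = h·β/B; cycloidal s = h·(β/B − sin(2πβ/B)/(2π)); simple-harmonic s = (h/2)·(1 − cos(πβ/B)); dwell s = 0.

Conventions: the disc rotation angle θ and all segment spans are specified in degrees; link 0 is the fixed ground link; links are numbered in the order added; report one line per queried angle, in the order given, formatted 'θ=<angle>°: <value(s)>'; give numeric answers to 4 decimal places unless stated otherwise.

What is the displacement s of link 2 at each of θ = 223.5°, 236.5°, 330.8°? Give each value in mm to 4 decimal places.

seg 1 [0°–200.5°] simple-harmonic, h=20: full span → s += 20 → s = 20.0000
seg 2 [200.5°–245.3°] simple-harmonic, h=14: θ=223.5° here. β=23, B=44.8. 14/2·(1 − cos(π·0.5134)) = 7.2944 → s = 27.2944
seg 2 [200.5°–245.3°] simple-harmonic, h=14: θ=236.5° here. β=36, B=44.8. 14/2·(1 − cos(π·0.8036)) = 12.7089 → s = 32.7089
seg 2 [200.5°–245.3°] simple-harmonic, h=14: full span → s += 14 → s = 34.0000
seg 3 [245.3°–303.1°] dwell: s stays 34.0000
seg 4 [303.1°–360°] uniform, h=-34: θ=330.8° here. β=27.7, B=56.9. -34·27.7/56.9 = -16.5518 → s = 17.4482

θ=223.5°: 27.2944
θ=236.5°: 32.7089
θ=330.8°: 17.4482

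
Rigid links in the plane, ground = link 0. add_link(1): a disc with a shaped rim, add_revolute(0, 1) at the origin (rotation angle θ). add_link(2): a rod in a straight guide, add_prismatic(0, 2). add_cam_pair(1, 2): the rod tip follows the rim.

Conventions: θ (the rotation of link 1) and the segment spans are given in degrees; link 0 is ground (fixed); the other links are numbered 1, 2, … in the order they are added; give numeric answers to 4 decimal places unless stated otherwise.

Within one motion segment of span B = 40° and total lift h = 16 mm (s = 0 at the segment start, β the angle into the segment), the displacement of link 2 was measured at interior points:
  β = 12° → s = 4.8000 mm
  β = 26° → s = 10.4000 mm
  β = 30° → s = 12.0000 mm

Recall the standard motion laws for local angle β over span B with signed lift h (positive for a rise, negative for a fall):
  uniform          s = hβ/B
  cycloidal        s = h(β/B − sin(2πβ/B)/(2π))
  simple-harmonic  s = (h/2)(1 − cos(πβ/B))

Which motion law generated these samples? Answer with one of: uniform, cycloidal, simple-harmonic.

candidates at β/B = r: uniform s = h·r (linear in β); cycloidal s = h·(r − sin(2πr)/(2π)); simple-harmonic s = (h/2)(1 − cos(πr))
β=12°: printed 4.8000 | uniform 4.8000, cycloidal 2.3782, simple-harmonic 3.2977
β=26°: printed 10.4000 | uniform 10.4000, cycloidal 12.4601, simple-harmonic 11.6319
β=30°: printed 12.0000 | uniform 12.0000, cycloidal 14.5465, simple-harmonic 13.6569
only one law matches every sample → uniform

uniform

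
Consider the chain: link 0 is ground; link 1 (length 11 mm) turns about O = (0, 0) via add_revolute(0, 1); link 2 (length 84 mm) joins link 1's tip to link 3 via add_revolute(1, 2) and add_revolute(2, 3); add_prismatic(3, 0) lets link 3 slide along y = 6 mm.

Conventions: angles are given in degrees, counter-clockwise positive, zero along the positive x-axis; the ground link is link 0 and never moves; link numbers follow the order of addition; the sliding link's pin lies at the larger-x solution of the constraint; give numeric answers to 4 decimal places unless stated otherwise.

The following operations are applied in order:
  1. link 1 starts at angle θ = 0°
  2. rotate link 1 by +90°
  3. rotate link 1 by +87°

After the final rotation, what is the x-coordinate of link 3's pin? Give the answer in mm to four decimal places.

geometry: r = 11 mm, L = 84 mm, e = 6 mm; θ starts at 0°
rotate link 1 by +90°: θ ← 0° +90° = 90°
rotate link 1 by +87°: θ ← 90° +87° = 177°
crank pin P = (r cos θ, r sin θ) = (-10.984925, 0.575696)
h = r sin θ − e = 0.575696 − 6 = -5.424304
x = r cos θ + √(L² − h²) = -10.984925 + 83.824680 = 72.839755

72.8398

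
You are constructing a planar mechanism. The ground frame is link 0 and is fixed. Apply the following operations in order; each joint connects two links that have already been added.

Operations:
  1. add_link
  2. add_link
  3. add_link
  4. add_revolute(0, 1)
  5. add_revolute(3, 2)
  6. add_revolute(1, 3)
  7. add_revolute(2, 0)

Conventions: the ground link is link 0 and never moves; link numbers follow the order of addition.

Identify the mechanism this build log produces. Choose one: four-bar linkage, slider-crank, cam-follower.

links: 4 (incl. ground); joints: 4 revolute, 0 prismatic, 0 higher (cam) pair, forming one closed loop
4 links in a single 4R loop → four-bar linkage

four-bar linkage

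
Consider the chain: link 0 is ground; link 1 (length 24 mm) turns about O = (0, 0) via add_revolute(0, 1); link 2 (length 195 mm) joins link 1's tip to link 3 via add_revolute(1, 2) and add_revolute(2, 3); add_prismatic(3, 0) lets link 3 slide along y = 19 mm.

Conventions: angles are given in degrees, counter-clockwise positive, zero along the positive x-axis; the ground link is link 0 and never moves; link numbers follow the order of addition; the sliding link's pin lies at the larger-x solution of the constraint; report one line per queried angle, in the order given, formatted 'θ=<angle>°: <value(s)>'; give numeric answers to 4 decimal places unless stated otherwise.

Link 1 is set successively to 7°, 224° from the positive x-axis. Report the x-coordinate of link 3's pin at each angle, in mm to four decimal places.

geometry: r = 24 mm, L = 195 mm, e = 19 mm
θ=7°: crank pin P = (r cos θ, r sin θ) = (23.821108, 2.924864)
θ=7°: h = r sin θ − e = 2.924864 − 19 = -16.075136
θ=7°: x = r cos θ + √(L² − h²) = 23.821108 + 194.336281 = 218.157388
θ=224°: crank pin P = (r cos θ, r sin θ) = (-17.264155, -16.671801)
θ=224°: h = r sin θ − e = -16.671801 − 19 = -35.671801
θ=224°: x = r cos θ + √(L² − h²) = -17.264155 + 191.709475 = 174.445319

θ=7°: 218.1574
θ=224°: 174.4453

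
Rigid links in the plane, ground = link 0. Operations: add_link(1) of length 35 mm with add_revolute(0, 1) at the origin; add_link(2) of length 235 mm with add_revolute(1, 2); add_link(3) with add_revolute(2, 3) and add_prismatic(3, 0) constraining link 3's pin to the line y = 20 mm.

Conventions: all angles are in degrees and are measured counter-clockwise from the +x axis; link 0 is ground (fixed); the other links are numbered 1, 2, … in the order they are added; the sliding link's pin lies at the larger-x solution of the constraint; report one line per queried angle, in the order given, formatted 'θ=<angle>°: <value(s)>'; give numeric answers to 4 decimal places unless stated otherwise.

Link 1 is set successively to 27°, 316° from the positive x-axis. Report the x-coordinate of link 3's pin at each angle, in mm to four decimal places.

geometry: r = 35 mm, L = 235 mm, e = 20 mm
θ=27°: crank pin P = (r cos θ, r sin θ) = (31.185228, 15.889667)
θ=27°: h = r sin θ − e = 15.889667 − 20 = -4.110333
θ=27°: x = r cos θ + √(L² − h²) = 31.185228 + 234.964051 = 266.149279
θ=316°: crank pin P = (r cos θ, r sin θ) = (25.176893, -24.313043)
θ=316°: h = r sin θ − e = -24.313043 − 20 = -44.313043
θ=316°: x = r cos θ + √(L² − h²) = 25.176893 + 230.784216 = 255.961109

θ=27°: 266.1493
θ=316°: 255.9611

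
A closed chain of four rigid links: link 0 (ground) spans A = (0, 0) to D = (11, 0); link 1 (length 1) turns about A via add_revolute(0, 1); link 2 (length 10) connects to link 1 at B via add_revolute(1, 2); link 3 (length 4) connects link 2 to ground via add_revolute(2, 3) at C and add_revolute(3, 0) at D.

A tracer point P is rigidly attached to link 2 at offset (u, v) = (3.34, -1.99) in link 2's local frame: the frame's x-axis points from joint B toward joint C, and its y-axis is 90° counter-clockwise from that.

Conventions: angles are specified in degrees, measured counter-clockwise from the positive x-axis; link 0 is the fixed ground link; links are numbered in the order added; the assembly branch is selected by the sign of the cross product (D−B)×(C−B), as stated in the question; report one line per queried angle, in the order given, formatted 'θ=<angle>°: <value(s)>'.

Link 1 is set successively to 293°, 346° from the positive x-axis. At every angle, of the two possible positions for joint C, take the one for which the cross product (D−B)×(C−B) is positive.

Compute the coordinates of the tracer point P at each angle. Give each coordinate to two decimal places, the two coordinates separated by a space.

A=(0,0), D=(11.00,0)
θ=293°: B = A + 1.00·(cos293°, sin293°) = (0.3907, -0.9205)
θ=293°: |BD| = 10.6491
θ=293°: circle(B,10.00) ∩ circle(D,4.00): a=9.2685, h=3.7542
θ=293°:   candidates: C₊=(9.3001,3.6208) cross=39.979; C₋=(9.9491,-3.8595) cross=-39.979
θ=293°:   branch + wants cross > 0 → take C=(9.3001,3.6208) (cross=39.979)
θ=293°: ex = (C−B)/|BC| = (0.8909,0.4541); ey = (-0.4541,0.8909)
θ=293°: P = B + 3.34·ex + -1.99·ey = (4.2702,-1.1767)
θ=346°: B = A + 1.00·(cos346°, sin346°) = (0.9703, -0.2419)
θ=346°: |BD| = 10.0326
θ=346°: circle(B,10.00) ∩ circle(D,4.00): a=9.2027, h=3.9129
θ=346°:   candidates: C₊=(10.0759,3.8918) cross=39.257; C₋=(10.2646,-3.9318) cross=-39.257
θ=346°:   branch + wants cross > 0 → take C=(10.0759,3.8918) (cross=39.257)
θ=346°: ex = (C−B)/|BC| = (0.9106,0.4134); ey = (-0.4134,0.9106)
θ=346°: P = B + 3.34·ex + -1.99·ey = (4.8342,-0.6733)

θ=293°: 4.27 -1.18
θ=346°: 4.83 -0.67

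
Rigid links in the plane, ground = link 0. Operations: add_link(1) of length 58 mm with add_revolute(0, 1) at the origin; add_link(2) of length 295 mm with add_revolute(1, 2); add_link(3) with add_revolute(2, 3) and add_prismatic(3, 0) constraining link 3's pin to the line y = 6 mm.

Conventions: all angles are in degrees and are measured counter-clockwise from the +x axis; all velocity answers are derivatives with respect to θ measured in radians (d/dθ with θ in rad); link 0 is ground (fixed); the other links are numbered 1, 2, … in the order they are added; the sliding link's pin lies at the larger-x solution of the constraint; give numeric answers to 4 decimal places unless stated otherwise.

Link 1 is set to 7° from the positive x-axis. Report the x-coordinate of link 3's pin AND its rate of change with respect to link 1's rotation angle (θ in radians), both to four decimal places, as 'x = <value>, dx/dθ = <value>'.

geometry: r = 58 mm, L = 295 mm, e = 6 mm
crank pin P = (r cos θ, r sin θ) = (57.567677, 7.068422)
h = r sin θ − e = 7.068422 − 6 = 1.068422
x = r cos θ + √(L² − h²) = 57.567677 + 294.998065 = 352.565742
dx/dθ = −r sin θ − h·r cos θ/√(L² − h²) (θ in radians; h = 1.068422) = -7.276920

x = 352.5657, dx/dθ = -7.2769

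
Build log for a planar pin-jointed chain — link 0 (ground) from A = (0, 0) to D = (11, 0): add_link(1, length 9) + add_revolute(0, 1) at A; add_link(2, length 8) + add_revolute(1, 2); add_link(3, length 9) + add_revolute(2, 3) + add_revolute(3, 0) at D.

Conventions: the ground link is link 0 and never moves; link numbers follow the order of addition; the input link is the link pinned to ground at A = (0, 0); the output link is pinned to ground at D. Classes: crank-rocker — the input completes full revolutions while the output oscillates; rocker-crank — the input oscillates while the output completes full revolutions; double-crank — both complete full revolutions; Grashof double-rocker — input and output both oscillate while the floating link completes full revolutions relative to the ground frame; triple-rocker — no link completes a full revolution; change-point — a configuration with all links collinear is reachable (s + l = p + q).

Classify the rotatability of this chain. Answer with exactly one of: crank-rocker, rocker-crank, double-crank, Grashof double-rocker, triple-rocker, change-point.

lengths: ground=11, input=9, coupler=8, output=9
sorted: s=8 (shortest), l=11 (longest), p+q=18
s + l = 19 vs p + q = 18
s + l > p + q → non-Grashof → no link fully rotates → triple-rocker

triple-rocker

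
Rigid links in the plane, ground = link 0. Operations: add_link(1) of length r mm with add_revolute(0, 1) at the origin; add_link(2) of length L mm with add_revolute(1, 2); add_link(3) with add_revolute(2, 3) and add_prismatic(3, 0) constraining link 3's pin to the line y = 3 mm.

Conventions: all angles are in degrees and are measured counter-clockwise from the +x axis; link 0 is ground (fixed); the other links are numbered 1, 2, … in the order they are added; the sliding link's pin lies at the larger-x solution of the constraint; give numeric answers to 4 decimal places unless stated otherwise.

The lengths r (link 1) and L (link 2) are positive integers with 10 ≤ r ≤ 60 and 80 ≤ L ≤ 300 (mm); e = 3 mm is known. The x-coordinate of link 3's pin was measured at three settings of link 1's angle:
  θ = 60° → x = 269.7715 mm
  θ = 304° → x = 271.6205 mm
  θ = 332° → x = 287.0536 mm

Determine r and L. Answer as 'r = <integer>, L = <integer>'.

constraint per measurement: (x − r cos θ)² + (r sin θ − e)² = L²
subtracting the θ₁ and θ₂ equations cancels the r² and L² terms:
r = (x₁² − x₂²) / (2[(x₁cos θ₁ + e sin θ₁) − (x₂cos θ₂ + e sin θ₂)]) = 41.9991 → r = 42
L² = (x₁ − r cos θ₁)² + (r sin θ₁ − e)² = 63001.0208 → L = 251.0000 → L = 251
check at θ₃=332°: x = 287.0536 (printed 287.0536) ✓

r = 42, L = 251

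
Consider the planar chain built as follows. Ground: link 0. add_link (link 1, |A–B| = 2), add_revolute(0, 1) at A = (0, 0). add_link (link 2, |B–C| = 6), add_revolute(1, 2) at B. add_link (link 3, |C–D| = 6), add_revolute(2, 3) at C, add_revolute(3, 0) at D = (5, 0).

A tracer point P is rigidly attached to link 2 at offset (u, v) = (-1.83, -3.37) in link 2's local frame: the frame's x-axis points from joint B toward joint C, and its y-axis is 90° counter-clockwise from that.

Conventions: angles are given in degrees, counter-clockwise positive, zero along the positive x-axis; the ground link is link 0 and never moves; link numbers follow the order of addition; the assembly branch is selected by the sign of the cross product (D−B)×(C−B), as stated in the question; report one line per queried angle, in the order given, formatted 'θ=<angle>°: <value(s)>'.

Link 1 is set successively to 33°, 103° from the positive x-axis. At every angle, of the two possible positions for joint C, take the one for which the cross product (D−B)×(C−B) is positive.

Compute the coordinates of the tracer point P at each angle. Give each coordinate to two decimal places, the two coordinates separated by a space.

A=(0,0), D=(5.00,0)
θ=33°: B = A + 2.00·(cos33°, sin33°) = (1.6773, 1.0893)
θ=33°: |BD| = 3.4967
θ=33°: circle(B,6.00) ∩ circle(D,6.00): a=1.7483, h=5.7396
θ=33°:   candidates: C₊=(5.1267,5.9987) cross=20.069; C₋=(1.5507,-4.9094) cross=-20.069
θ=33°:   branch + wants cross > 0 → take C=(5.1267,5.9987) (cross=20.069)
θ=33°: ex = (C−B)/|BC| = (0.5749,0.8182); ey = (-0.8182,0.5749)
θ=33°: P = B + -1.83·ex + -3.37·ey = (3.3827,-2.3455)
θ=103°: B = A + 2.00·(cos103°, sin103°) = (-0.4499, 1.9487)
θ=103°: |BD| = 5.7878
θ=103°: circle(B,6.00) ∩ circle(D,6.00): a=2.8939, h=5.2560
θ=103°:   candidates: C₊=(4.0447,5.9235) cross=30.421; C₋=(0.5054,-3.9747) cross=-30.421
θ=103°:   branch + wants cross > 0 → take C=(4.0447,5.9235) (cross=30.421)
θ=103°: ex = (C−B)/|BC| = (0.7491,0.6625); ey = (-0.6625,0.7491)
θ=103°: P = B + -1.83·ex + -3.37·ey = (0.4117,-1.7880)

θ=33°: 3.38 -2.35
θ=103°: 0.41 -1.79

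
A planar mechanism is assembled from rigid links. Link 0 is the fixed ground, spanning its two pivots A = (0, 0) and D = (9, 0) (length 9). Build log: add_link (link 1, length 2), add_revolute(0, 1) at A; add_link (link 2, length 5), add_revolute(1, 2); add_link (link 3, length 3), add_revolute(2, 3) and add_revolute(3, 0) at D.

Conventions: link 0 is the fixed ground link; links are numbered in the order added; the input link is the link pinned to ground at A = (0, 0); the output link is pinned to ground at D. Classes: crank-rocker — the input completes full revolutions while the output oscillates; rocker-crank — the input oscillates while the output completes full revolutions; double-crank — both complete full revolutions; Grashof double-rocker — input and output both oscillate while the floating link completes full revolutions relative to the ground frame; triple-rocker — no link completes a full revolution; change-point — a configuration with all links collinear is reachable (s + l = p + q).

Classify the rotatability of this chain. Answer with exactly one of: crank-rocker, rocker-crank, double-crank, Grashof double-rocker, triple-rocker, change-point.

lengths: ground=9, input=2, coupler=5, output=3
sorted: s=2 (shortest), l=9 (longest), p+q=8
s + l = 11 vs p + q = 8
s + l > p + q → non-Grashof → no link fully rotates → triple-rocker

triple-rocker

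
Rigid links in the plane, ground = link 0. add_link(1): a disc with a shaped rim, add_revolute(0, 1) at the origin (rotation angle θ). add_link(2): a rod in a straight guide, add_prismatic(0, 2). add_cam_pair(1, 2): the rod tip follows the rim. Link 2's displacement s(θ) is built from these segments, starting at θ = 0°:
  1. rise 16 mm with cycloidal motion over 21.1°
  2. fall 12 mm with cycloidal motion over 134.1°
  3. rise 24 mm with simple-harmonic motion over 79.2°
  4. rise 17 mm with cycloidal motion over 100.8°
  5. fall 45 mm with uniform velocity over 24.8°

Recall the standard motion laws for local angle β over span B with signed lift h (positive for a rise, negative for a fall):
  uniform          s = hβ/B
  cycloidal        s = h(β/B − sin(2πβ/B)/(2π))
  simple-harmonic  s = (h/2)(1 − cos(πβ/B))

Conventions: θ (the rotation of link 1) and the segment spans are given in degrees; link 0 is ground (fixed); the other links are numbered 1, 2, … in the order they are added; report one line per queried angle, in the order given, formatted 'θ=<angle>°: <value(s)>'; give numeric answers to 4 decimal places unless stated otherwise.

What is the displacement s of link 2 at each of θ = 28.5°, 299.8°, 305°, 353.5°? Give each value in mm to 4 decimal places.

segment 1 (0° to 21.1°, cycloidal, h = 16) is passed completely: s = 0.0000 + (16) = 16.0000
θ = 28.5° falls in segment 2 (21.1° to 155.2°, cycloidal, h = -12): β = 28.5 − 21.1 = 7.4°, B = 134.1°; Δs = -12·(0.0552 − sin(2π·0.0552)/(2π)) = -0.0132; s = 16.0000 − 0.0132 = 15.9868
segment 2 (21.1° to 155.2°, cycloidal, h = -12) is passed completely: s = 16.0000 + (-12) = 4.0000
segment 3 (155.2° to 234.4°, simple-harmonic, h = 24) is passed completely: s = 4.0000 + (24) = 28.0000
θ = 299.8° falls in segment 4 (234.4° to 335.2°, cycloidal, h = 17): β = 299.8 − 234.4 = 65.4°, B = 100.8°; Δs = 17·(0.6488 − sin(2π·0.6488)/(2π)) = 13.2067; s = 28.0000 + 13.2067 = 41.2067
θ = 305° falls in segment 4 (234.4° to 335.2°, cycloidal, h = 17): β = 305 − 234.4 = 70.6°, B = 100.8°; Δs = 17·(0.7004 − sin(2π·0.7004)/(2π)) = 14.4820; s = 28.0000 + 14.4820 = 42.4820
segment 4 (234.4° to 335.2°, cycloidal, h = 17) is passed completely: s = 28.0000 + (17) = 45.0000
θ = 353.5° falls in segment 5 (335.2° to 360°, uniform, h = -45): β = 353.5 − 335.2 = 18.3°, B = 24.8°; Δs = -45·18.3/24.8 = -33.2056; s = 45.0000 − 33.2056 = 11.7944

θ=28.5°: 15.9868
θ=299.8°: 41.2067
θ=305°: 42.4820
θ=353.5°: 11.7944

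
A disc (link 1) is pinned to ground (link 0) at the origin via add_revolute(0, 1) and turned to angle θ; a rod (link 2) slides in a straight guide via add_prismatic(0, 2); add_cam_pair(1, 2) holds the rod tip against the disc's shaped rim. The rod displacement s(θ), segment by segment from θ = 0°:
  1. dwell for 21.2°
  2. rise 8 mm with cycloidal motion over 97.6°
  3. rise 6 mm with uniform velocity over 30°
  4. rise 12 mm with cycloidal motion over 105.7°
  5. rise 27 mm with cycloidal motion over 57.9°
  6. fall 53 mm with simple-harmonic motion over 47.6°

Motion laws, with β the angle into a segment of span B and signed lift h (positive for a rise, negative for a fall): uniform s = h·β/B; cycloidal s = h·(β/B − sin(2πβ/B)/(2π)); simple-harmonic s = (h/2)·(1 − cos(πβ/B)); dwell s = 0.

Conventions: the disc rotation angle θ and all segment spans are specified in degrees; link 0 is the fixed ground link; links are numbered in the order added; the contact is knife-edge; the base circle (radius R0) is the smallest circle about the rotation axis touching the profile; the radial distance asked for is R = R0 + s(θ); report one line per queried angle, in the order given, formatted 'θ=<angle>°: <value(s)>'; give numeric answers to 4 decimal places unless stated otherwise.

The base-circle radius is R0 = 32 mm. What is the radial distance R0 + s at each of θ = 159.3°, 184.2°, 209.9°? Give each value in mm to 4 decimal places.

segment 1 (0° to 21.2°, dwell): s unchanged at 0.0000
segment 2 (21.2° to 118.8°, cycloidal, h = 8) is passed completely: s = 0.0000 + (8) = 8.0000
segment 3 (118.8° to 148.8°, uniform, h = 6) is passed completely: s = 8.0000 + (6) = 14.0000
θ = 159.3° falls in segment 4 (148.8° to 254.5°, cycloidal, h = 12): β = 159.3 − 148.8 = 10.5°, B = 105.7°; Δs = 12·(0.0993 − sin(2π·0.0993)/(2π)) = 0.0759; s = 14.0000 + 0.0759 = 14.0759
θ = 184.2° falls in segment 4 (148.8° to 254.5°, cycloidal, h = 12): β = 184.2 − 148.8 = 35.4°, B = 105.7°; Δs = 12·(0.3349 − sin(2π·0.3349)/(2π)) = 2.3745; s = 14.0000 + 2.3745 = 16.3745
θ = 209.9° falls in segment 4 (148.8° to 254.5°, cycloidal, h = 12): β = 209.9 − 148.8 = 61.1°, B = 105.7°; Δs = 12·(0.5781 − sin(2π·0.5781)/(2π)) = 7.8361; s = 14.0000 + 7.8361 = 21.8361
θ=159.3°: R = R0 + s = 32 + 14.0759 = 46.0759
θ=184.2°: R = R0 + s = 32 + 16.3745 = 48.3745
θ=209.9°: R = R0 + s = 32 + 21.8361 = 53.8361

θ=159.3°: 46.0759
θ=184.2°: 48.3745
θ=209.9°: 53.8361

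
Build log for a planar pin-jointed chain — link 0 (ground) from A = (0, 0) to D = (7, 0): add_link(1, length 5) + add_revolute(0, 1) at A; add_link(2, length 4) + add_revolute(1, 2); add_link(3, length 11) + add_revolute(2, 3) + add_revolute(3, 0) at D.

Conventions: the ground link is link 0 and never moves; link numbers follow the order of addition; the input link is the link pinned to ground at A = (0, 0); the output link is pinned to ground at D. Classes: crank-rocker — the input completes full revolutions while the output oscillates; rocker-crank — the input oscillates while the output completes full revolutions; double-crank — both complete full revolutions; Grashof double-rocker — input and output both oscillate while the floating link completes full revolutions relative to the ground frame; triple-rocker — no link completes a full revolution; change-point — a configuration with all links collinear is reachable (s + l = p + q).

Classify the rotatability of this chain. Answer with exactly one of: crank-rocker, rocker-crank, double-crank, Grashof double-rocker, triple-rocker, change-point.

lengths: ground=7, input=5, coupler=4, output=11
sorted: s=4 (shortest), l=11 (longest), p+q=12
s + l = 15 vs p + q = 12
s + l > p + q → non-Grashof → no link fully rotates → triple-rocker

triple-rocker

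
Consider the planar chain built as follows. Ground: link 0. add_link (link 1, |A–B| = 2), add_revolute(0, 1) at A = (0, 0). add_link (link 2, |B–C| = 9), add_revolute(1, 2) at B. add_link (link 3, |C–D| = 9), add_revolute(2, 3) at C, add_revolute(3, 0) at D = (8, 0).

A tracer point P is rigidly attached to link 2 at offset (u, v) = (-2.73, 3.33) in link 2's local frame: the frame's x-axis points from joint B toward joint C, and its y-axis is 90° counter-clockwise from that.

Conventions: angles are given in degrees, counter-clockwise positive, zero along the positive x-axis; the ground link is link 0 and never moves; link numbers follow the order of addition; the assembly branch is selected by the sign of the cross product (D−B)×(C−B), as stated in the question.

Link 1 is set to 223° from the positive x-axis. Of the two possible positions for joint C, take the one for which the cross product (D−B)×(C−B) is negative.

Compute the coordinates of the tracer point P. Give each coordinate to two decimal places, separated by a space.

A=(0,0), D=(8.00,0)
B = A + 2.00·(cos223°, sin223°) = (-1.4627, -1.3640)
|BD| = 9.5605
circle(B,9.00) ∩ circle(D,9.00): a=4.7803, h=7.6256
  candidates: C₊=(2.1807,6.8656) cross=72.904; C₋=(4.3566,-8.2296) cross=-72.904
  branch - wants cross < 0 → take C=(4.3566,-8.2296) (cross=-72.904)
ex = (C−B)/|BC| = (0.6466,-0.7628); ey = (0.7628,0.6466)
P = B + -2.73·ex + 3.33·ey = (-0.6876,2.8717)

-0.69 2.87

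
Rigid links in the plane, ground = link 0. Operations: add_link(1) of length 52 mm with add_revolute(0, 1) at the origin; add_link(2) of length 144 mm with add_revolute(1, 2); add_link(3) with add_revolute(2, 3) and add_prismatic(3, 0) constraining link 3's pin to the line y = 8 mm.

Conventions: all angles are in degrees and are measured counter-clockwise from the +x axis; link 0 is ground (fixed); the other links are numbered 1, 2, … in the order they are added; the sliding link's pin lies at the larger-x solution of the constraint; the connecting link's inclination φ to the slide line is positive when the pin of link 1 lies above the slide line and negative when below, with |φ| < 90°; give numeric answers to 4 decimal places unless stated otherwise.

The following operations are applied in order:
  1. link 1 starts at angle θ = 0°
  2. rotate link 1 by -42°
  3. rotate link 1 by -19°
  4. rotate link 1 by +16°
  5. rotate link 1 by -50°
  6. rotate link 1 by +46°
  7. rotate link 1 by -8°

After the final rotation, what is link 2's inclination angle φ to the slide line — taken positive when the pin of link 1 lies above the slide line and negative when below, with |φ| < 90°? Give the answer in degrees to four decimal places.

geometry: r = 52 mm, L = 144 mm, e = 8 mm; θ starts at 0°
rotate link 1 by -42°: θ ← 0° -42° = -42°
rotate link 1 by -19°: θ ← -42° -19° = -61°
rotate link 1 by +16°: θ ← -61° +16° = -45°
rotate link 1 by -50°: θ ← -45° -50° = -95°
rotate link 1 by +46°: θ ← -95° +46° = -49°
rotate link 1 by -8°: θ ← -49° -8° = -57°
h = r sin θ − e = -43.610870 − 8 = -51.610870
sin φ = h / L = -51.610870 / 144 = -0.35840882
φ = arcsin(-0.35840882) = -21.002508°

-21.0025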